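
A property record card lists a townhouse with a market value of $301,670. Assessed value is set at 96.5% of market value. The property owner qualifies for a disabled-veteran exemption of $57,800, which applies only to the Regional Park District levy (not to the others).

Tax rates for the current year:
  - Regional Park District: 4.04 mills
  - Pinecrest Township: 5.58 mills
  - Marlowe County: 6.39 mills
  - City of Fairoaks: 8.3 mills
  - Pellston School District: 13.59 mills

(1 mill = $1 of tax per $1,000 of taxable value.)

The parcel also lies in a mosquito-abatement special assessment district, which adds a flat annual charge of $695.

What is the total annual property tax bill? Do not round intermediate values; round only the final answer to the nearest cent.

$11,494.62

Assessed value = $301,670 × 0.965 = $291,111.55
Regional Park District: ($291,111.55 − $57,800) × 0.00404 = $233,311.55 × 0.00404 = $942.578662
Pinecrest Township: $291,111.55 × 0.00558 = $1,624.402449
Marlowe County: $291,111.55 × 0.00639 = $1,860.2028045
City of Fairoaks: $291,111.55 × 0.0083 = $2,416.225865
Pellston School District: $291,111.55 × 0.01359 = $3,956.2059645
Levies subtotal = $10,799.615745
Total = $10,799.615745 + $695 = $11,494.615745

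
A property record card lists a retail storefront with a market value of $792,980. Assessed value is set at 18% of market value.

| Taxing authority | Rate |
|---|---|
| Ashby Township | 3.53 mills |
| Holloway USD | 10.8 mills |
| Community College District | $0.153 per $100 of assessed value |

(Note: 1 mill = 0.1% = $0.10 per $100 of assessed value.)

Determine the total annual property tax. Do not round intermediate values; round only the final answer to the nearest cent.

Assessed value = $792,980 × 0.18 = $142,736.4
Ashby Township: $142,736.4 × 0.00353 = $503.859492
Holloway USD: $142,736.4 × 0.0108 = $1,541.55312
Community College District: $142,736.4 × 0.00153 = $218.386692
Total = $2,263.799304

$2,263.80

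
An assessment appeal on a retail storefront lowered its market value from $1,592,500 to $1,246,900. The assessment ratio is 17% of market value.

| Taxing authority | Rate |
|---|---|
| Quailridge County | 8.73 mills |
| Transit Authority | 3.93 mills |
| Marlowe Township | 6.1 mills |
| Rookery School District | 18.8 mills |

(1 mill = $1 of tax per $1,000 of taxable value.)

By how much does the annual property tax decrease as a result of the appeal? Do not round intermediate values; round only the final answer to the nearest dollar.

Old assessed value = $1,592,500 × 0.17 = $270,725
New assessed value = $1,246,900 × 0.17 = $211,973
Combined rate = 0.00873 + 0.00393 + 0.0061 + 0.0188 = 0.03756
Old tax = $270,725 × 0.03756 = $10,168.431
New tax = $211,973 × 0.03756 = $7,961.70588
Reduction = $10,168.431 − $7,961.70588 = $2,206.72512

$2,207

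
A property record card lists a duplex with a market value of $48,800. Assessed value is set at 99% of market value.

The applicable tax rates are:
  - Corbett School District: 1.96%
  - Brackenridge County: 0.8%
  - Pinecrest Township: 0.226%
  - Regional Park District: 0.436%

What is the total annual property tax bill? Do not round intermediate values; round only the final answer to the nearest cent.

$1,653.24

Assessed value = $48,800 × 0.99 = $48,312
Corbett School District: $48,312 × 0.0196 = $946.9152
Brackenridge County: $48,312 × 0.008 = $386.496
Pinecrest Township: $48,312 × 0.00226 = $109.18512
Regional Park District: $48,312 × 0.00436 = $210.64032
Total = $946.9152 + $386.496 + $109.18512 + $210.64032 = $1,653.23664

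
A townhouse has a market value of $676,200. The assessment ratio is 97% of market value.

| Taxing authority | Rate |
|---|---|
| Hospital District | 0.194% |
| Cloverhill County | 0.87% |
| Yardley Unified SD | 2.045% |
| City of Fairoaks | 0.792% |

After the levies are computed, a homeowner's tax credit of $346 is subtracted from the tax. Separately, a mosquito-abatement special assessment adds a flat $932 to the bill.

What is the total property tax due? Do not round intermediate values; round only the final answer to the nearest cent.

Assessed value = $676,200 × 0.97 = $655,914
Hospital District: $655,914 × 0.00194 = $1,272.47316
Cloverhill County: $655,914 × 0.0087 = $5,706.4518
Yardley Unified SD: $655,914 × 0.02045 = $13,413.4413
City of Fairoaks: $655,914 × 0.00792 = $5,194.83888
Levies subtotal = $25,587.20514
After credit = $25,587.20514 − $346 = $25,241.20514
Total = $25,241.20514 + $932 = $26,173.20514

$26,173.21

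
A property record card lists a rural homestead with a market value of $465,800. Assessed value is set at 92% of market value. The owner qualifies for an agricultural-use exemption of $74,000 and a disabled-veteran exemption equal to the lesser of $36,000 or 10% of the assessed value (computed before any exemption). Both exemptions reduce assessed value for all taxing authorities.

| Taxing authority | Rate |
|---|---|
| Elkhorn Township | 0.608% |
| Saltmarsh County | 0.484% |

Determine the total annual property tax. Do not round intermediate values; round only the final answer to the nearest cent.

$3,478.41

Assessed value = $465,800 × 0.92 = $428,536
Disabled-veteran exemption = min($36,000, 10% × $428,536) = min($36,000, $42,853.6) = $36,000 (dollar cap binds)
Taxable value = $428,536 − $74,000 − $36,000 = $318,536
Elkhorn Township: $318,536 × 0.00608 = $1,936.69888
Saltmarsh County: $318,536 × 0.00484 = $1,541.71424
Total = $3,478.41312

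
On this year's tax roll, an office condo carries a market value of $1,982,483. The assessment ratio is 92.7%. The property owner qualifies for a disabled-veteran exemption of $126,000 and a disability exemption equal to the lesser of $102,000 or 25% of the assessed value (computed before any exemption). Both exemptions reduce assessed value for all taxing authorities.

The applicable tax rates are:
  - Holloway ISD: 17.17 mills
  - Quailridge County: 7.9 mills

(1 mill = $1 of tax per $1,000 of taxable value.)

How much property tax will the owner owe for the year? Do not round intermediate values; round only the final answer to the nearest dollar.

$40,357

Assessed value = $1,982,483 × 0.927 = $1,837,761.741
Disability exemption = min($102,000, 25% × $1,837,761.741) = min($102,000, $459,440.43525) = $102,000 (dollar cap binds)
Taxable value = $1,837,761.741 − $126,000 − $102,000 = $1,609,761.741
Holloway ISD: $1,609,761.741 × 0.01717 = $27,639.60909297
Quailridge County: $1,609,761.741 × 0.0079 = $12,717.1177539
Total = $40,356.72684687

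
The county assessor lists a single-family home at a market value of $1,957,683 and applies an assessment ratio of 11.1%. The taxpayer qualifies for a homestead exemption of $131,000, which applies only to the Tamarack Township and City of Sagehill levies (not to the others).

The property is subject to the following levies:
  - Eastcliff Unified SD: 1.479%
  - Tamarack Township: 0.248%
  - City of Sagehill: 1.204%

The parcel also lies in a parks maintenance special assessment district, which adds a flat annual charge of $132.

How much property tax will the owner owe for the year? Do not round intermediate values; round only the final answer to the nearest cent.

Assessed value = $1,957,683 × 0.111 = $217,302.813
Eastcliff Unified SD: $217,302.813 × 0.01479 = $3,213.90860427
Tamarack Township: ($217,302.813 − $131,000) × 0.00248 = $86,302.813 × 0.00248 = $214.03097624
City of Sagehill: ($217,302.813 − $131,000) × 0.01204 = $86,302.813 × 0.01204 = $1,039.08586852
Levies subtotal = $4,467.02544903
Total = $4,467.02544903 + $132 = $4,599.02544903

$4,599.03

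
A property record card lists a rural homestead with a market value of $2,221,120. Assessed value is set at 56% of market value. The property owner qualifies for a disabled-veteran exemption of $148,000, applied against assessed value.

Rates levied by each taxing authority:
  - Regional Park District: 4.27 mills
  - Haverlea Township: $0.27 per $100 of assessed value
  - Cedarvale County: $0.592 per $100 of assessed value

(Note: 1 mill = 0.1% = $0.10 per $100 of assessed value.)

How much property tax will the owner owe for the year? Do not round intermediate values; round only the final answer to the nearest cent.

Assessed value = $2,221,120 × 0.56 = $1,243,827.2
Taxable value = $1,243,827.2 − $148,000 = $1,095,827.2
Regional Park District: $1,095,827.2 × 0.00427 = $4,679.182144
Haverlea Township: $1,095,827.2 × 0.0027 = $2,958.73344
Cedarvale County: $1,095,827.2 × 0.00592 = $6,487.297024
Total = $14,125.212608

$14,125.21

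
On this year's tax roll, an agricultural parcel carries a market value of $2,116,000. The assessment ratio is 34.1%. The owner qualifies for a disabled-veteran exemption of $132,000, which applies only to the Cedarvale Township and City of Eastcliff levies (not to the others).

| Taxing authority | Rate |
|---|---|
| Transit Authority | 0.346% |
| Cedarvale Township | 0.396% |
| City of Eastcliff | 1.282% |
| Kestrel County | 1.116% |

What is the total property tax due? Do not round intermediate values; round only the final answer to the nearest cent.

Assessed value = $2,116,000 × 0.341 = $721,556
Transit Authority: $721,556 × 0.00346 = $2,496.58376
Cedarvale Township: ($721,556 − $132,000) × 0.00396 = $589,556 × 0.00396 = $2,334.64176
City of Eastcliff: ($721,556 − $132,000) × 0.01282 = $589,556 × 0.01282 = $7,558.10792
Kestrel County: $721,556 × 0.01116 = $8,052.56496
Total = $20,441.8984

$20,441.90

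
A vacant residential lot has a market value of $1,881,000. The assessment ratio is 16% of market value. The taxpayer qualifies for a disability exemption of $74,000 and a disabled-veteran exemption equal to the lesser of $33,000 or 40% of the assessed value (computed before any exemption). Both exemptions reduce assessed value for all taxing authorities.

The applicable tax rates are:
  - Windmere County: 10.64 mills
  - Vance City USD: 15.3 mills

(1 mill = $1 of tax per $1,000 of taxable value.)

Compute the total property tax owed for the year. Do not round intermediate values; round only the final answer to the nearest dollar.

$5,031

Assessed value = $1,881,000 × 0.16 = $300,960
Disabled-veteran exemption = min($33,000, 40% × $300,960) = min($33,000, $120,384) = $33,000 (dollar cap binds)
Taxable value = $300,960 − $74,000 − $33,000 = $193,960
Windmere County: $193,960 × 0.01064 = $2,063.7344
Vance City USD: $193,960 × 0.0153 = $2,967.588
Total = $5,031.3224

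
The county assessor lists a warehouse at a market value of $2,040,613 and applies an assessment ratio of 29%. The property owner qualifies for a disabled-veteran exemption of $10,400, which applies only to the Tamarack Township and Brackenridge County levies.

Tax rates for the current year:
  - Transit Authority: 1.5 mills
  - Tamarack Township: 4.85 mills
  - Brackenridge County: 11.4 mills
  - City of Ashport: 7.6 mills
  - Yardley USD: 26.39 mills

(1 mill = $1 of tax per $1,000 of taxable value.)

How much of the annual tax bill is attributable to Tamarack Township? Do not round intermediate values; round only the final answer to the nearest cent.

$2,819.68

Assessed value = $2,040,613 × 0.29 = $591,777.77
Tamarack Township taxable value = $591,777.77 − $10,400 = $581,377.77
Tamarack Township levy = $581,377.77 × 0.00485 = $2,819.6821845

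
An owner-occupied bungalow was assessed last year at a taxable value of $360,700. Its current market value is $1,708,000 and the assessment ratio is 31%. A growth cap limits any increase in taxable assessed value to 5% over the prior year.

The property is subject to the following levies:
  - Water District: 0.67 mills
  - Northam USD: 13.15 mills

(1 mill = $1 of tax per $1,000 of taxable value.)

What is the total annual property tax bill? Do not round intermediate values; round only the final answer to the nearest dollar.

$5,234

Uncapped assessed value = $1,708,000 × 0.31 = $529,480
Cap limit = $360,700 × 1.05 = $378,735
Taxable assessed value = min($529,480, $378,735) = $378,735 (cap binds)
Water District: $378,735 × 0.00067 = $253.75245
Northam USD: $378,735 × 0.01315 = $4,980.36525
Total = $5,234.1177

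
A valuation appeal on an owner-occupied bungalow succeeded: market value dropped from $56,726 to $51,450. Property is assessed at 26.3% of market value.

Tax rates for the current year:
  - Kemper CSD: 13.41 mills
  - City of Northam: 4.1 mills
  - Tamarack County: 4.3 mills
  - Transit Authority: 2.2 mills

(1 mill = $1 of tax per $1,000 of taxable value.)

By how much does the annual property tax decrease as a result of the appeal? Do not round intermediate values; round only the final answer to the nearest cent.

$33.32

Old assessed value = $56,726 × 0.263 = $14,918.938
New assessed value = $51,450 × 0.263 = $13,531.35
Combined rate = 0.01341 + 0.0041 + 0.0043 + 0.0022 = 0.02401
Old tax = $14,918.938 × 0.02401 = $358.20370138
New tax = $13,531.35 × 0.02401 = $324.8877135
Reduction = $358.20370138 − $324.8877135 = $33.31598788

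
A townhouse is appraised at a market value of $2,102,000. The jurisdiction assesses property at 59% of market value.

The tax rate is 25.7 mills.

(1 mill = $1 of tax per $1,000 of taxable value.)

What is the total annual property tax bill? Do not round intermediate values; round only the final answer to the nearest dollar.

$31,873

Assessed value = $2,102,000 × 0.59 = $1,240,180
Tax = $1,240,180 × 0.0257 = $31,872.626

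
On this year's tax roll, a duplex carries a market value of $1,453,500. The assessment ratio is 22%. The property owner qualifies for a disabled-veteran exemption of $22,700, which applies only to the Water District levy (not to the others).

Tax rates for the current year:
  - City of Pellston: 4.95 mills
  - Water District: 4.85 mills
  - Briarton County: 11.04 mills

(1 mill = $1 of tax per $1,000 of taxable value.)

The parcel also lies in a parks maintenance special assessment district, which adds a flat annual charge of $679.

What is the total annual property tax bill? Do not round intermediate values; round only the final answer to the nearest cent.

$7,232.91

Assessed value = $1,453,500 × 0.22 = $319,770
City of Pellston: $319,770 × 0.00495 = $1,582.8615
Water District: ($319,770 − $22,700) × 0.00485 = $297,070 × 0.00485 = $1,440.7895
Briarton County: $319,770 × 0.01104 = $3,530.2608
Levies subtotal = $6,553.9118
Total = $6,553.9118 + $679 = $7,232.9118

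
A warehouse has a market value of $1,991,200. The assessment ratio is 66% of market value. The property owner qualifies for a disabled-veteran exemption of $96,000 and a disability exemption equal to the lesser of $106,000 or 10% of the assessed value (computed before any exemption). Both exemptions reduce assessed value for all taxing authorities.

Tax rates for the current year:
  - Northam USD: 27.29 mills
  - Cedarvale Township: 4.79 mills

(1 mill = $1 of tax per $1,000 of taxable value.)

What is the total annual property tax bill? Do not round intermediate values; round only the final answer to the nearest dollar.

Assessed value = $1,991,200 × 0.66 = $1,314,192
Disability exemption = min($106,000, 10% × $1,314,192) = min($106,000, $131,419.2) = $106,000 (dollar cap binds)
Taxable value = $1,314,192 − $96,000 − $106,000 = $1,112,192
Northam USD: $1,112,192 × 0.02729 = $30,351.71968
Cedarvale Township: $1,112,192 × 0.00479 = $5,327.39968
Total = $35,679.11936

$35,679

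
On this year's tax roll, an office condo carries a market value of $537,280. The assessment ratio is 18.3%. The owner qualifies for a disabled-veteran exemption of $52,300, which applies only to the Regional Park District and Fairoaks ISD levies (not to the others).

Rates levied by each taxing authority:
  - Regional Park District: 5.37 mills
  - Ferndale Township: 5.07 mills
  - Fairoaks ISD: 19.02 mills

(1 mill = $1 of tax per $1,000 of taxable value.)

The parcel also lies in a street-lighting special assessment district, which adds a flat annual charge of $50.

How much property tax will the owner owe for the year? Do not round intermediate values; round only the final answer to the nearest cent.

$1,670.98

Assessed value = $537,280 × 0.183 = $98,322.24
Regional Park District: ($98,322.24 − $52,300) × 0.00537 = $46,022.24 × 0.00537 = $247.1394288
Ferndale Township: $98,322.24 × 0.00507 = $498.4937568
Fairoaks ISD: ($98,322.24 − $52,300) × 0.01902 = $46,022.24 × 0.01902 = $875.3430048
Levies subtotal = $1,620.9761904
Total = $1,620.9761904 + $50 = $1,670.9761904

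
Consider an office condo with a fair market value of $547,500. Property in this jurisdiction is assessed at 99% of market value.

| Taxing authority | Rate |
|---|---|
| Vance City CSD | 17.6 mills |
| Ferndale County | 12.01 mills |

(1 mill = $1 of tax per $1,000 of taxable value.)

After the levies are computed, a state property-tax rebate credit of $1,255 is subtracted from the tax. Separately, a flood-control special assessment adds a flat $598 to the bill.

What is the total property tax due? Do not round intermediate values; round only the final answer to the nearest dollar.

Assessed value = $547,500 × 0.99 = $542,025
Vance City CSD: $542,025 × 0.0176 = $9,539.64
Ferndale County: $542,025 × 0.01201 = $6,509.72025
Levies subtotal = $16,049.36025
After credit = $16,049.36025 − $1,255 = $14,794.36025
Total = $14,794.36025 + $598 = $15,392.36025

$15,392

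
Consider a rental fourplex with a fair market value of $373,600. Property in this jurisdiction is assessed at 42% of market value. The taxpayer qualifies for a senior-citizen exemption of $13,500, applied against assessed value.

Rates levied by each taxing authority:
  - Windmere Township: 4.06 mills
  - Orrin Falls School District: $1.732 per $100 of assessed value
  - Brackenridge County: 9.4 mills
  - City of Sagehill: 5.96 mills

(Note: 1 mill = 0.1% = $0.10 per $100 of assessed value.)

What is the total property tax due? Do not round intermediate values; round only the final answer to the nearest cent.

Assessed value = $373,600 × 0.42 = $156,912
Taxable value = $156,912 − $13,500 = $143,412
Windmere Township: $143,412 × 0.00406 = $582.25272
Orrin Falls School District: $143,412 × 0.01732 = $2,483.89584
Brackenridge County: $143,412 × 0.0094 = $1,348.0728
City of Sagehill: $143,412 × 0.00596 = $854.73552
Total = $5,268.95688

$5,268.96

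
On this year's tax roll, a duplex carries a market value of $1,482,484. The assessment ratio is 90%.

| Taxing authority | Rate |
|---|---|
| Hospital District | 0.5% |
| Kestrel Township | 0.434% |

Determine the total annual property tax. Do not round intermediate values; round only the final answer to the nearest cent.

$12,461.76

Assessed value = $1,482,484 × 0.9 = $1,334,235.6
Hospital District: $1,334,235.6 × 0.005 = $6,671.178
Kestrel Township: $1,334,235.6 × 0.00434 = $5,790.582504
Total = $6,671.178 + $5,790.582504 = $12,461.760504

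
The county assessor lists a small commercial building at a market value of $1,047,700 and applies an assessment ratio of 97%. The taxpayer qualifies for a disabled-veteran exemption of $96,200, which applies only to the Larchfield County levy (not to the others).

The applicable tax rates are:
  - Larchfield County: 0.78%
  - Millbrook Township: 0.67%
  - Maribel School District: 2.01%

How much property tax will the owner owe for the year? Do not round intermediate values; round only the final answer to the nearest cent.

Assessed value = $1,047,700 × 0.97 = $1,016,269
Larchfield County: ($1,016,269 − $96,200) × 0.0078 = $920,069 × 0.0078 = $7,176.5382
Millbrook Township: $1,016,269 × 0.0067 = $6,809.0023
Maribel School District: $1,016,269 × 0.0201 = $20,427.0069
Total = $34,412.5474

$34,412.55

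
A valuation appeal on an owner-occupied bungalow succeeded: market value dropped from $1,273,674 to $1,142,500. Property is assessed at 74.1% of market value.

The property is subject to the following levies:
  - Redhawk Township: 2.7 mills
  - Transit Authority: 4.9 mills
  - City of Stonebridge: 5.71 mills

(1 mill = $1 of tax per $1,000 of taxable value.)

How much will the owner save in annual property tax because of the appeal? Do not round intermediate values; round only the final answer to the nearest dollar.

$1,294

Old assessed value = $1,273,674 × 0.741 = $943,792.434
New assessed value = $1,142,500 × 0.741 = $846,592.5
Combined rate = 0.0027 + 0.0049 + 0.00571 = 0.01331
Old tax = $943,792.434 × 0.01331 = $12,561.87729654
New tax = $846,592.5 × 0.01331 = $11,268.146175
Reduction = $12,561.87729654 − $11,268.146175 = $1,293.73112154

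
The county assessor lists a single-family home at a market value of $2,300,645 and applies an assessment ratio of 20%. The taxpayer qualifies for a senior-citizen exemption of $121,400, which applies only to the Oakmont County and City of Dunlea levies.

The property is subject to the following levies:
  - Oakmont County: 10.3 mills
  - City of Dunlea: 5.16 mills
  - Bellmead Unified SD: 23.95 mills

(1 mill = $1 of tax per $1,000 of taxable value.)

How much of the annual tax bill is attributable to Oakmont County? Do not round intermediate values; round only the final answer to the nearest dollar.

$3,489

Assessed value = $2,300,645 × 0.2 = $460,129
Oakmont County taxable value = $460,129 − $121,400 = $338,729
Oakmont County levy = $338,729 × 0.0103 = $3,488.9087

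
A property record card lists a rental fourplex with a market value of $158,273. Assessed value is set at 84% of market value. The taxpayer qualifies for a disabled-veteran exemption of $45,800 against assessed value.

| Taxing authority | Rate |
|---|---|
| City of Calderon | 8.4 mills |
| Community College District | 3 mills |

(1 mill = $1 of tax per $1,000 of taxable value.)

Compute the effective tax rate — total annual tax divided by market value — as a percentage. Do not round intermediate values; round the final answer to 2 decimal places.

Assessed value = $158,273 × 0.84 = $132,949.32
Taxable value = $132,949.32 − $45,800 = $87,149.32
City of Calderon: $87,149.32 × 0.0084 = $732.054288
Community College District: $87,149.32 × 0.003 = $261.44796
Total tax = $993.502248
Effective rate = $993.502248 ÷ $158,273 = 0.63% of market value

0.63%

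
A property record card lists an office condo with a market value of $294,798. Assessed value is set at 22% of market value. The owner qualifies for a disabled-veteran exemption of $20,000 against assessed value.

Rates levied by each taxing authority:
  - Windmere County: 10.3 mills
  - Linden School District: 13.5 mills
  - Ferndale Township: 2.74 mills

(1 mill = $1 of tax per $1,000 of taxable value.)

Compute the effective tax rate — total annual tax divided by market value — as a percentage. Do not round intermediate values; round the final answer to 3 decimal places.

0.404%

Assessed value = $294,798 × 0.22 = $64,855.56
Taxable value = $64,855.56 − $20,000 = $44,855.56
Windmere County: $44,855.56 × 0.0103 = $462.012268
Linden School District: $44,855.56 × 0.0135 = $605.55006
Ferndale Township: $44,855.56 × 0.00274 = $122.9042344
Total tax = $1,190.4665624
Effective rate = $1,190.4665624 ÷ $294,798 = 0.404% of market value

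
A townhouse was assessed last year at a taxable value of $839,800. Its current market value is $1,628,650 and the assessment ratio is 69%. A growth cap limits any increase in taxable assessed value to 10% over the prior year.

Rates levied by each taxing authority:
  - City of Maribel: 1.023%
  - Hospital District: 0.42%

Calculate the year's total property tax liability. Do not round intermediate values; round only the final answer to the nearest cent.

$13,330.15

Uncapped assessed value = $1,628,650 × 0.69 = $1,123,768.5
Cap limit = $839,800 × 1.1 = $923,780
Taxable assessed value = min($1,123,768.5, $923,780) = $923,780 (cap binds)
City of Maribel: $923,780 × 0.01023 = $9,450.2694
Hospital District: $923,780 × 0.0042 = $3,879.876
Total = $13,330.1454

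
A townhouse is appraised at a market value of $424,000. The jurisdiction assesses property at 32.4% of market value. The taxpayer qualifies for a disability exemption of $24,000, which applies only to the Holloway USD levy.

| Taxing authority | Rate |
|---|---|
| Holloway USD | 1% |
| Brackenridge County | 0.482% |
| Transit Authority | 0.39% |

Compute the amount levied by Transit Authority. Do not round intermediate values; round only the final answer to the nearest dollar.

Assessed value = $424,000 × 0.324 = $137,376
Transit Authority taxable value = $137,376 (exemption does not apply)
Transit Authority levy = $137,376 × 0.0039 = $535.7664

$536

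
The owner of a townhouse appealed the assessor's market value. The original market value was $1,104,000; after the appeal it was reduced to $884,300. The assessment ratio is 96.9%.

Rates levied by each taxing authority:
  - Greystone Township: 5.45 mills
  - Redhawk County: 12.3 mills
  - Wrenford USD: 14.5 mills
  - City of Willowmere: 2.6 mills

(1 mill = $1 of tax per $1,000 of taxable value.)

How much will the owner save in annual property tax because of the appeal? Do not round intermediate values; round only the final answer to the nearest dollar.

Old assessed value = $1,104,000 × 0.969 = $1,069,776
New assessed value = $884,300 × 0.969 = $856,886.7
Combined rate = 0.00545 + 0.0123 + 0.0145 + 0.0026 = 0.03485
Old tax = $1,069,776 × 0.03485 = $37,281.6936
New tax = $856,886.7 × 0.03485 = $29,862.501495
Reduction = $37,281.6936 − $29,862.501495 = $7,419.192105

$7,419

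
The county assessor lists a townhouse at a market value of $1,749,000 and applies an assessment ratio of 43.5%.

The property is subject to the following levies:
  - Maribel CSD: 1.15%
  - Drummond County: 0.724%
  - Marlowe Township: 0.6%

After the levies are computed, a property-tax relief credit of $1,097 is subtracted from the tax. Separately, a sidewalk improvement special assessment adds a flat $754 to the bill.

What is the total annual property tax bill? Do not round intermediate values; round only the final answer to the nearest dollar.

Assessed value = $1,749,000 × 0.435 = $760,815
Maribel CSD: $760,815 × 0.0115 = $8,749.3725
Drummond County: $760,815 × 0.00724 = $5,508.3006
Marlowe Township: $760,815 × 0.006 = $4,564.89
Levies subtotal = $18,822.5631
After credit = $18,822.5631 − $1,097 = $17,725.5631
Total = $17,725.5631 + $754 = $18,479.5631

$18,480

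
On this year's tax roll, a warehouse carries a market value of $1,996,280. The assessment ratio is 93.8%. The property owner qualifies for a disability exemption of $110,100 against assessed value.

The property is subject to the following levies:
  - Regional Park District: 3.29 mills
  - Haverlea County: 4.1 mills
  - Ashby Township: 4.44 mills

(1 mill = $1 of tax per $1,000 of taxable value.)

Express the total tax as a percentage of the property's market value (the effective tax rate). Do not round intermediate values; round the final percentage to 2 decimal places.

Assessed value = $1,996,280 × 0.938 = $1,872,510.64
Taxable value = $1,872,510.64 − $110,100 = $1,762,410.64
Regional Park District: $1,762,410.64 × 0.00329 = $5,798.3310056
Haverlea County: $1,762,410.64 × 0.0041 = $7,225.883624
Ashby Township: $1,762,410.64 × 0.00444 = $7,825.1032416
Total tax = $20,849.3178712
Effective rate = $20,849.3178712 ÷ $1,996,280 = 1.04% of market value

1.04%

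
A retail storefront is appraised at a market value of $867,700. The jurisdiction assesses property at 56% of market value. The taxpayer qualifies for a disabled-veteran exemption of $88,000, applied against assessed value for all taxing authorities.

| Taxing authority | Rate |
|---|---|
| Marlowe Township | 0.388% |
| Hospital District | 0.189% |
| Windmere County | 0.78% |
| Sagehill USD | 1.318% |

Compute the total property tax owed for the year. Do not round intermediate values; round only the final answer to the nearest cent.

$10,644.15

Assessed value = $867,700 × 0.56 = $485,912
Taxable value = $485,912 − $88,000 = $397,912
Marlowe Township: $397,912 × 0.00388 = $1,543.89856
Hospital District: $397,912 × 0.00189 = $752.05368
Windmere County: $397,912 × 0.0078 = $3,103.7136
Sagehill USD: $397,912 × 0.01318 = $5,244.48016
Total = $1,543.89856 + $752.05368 + $3,103.7136 + $5,244.48016 = $10,644.146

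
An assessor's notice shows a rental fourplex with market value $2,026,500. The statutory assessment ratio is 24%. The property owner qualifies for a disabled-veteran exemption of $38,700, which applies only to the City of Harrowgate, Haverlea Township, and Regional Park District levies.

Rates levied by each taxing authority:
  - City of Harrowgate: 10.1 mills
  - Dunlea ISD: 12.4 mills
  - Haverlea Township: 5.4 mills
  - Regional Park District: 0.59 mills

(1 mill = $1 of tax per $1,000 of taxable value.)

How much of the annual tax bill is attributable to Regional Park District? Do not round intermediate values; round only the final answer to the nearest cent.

Assessed value = $2,026,500 × 0.24 = $486,360
Regional Park District taxable value = $486,360 − $38,700 = $447,660
Regional Park District levy = $447,660 × 0.00059 = $264.1194

$264.12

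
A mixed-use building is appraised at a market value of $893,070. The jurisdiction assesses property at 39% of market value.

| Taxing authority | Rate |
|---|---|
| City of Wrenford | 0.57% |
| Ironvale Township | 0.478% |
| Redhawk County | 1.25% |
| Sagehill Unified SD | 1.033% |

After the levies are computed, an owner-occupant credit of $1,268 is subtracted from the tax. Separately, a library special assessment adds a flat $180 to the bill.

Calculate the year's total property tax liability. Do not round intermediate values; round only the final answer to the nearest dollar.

$10,514

Assessed value = $893,070 × 0.39 = $348,297.3
City of Wrenford: $348,297.3 × 0.0057 = $1,985.29461
Ironvale Township: $348,297.3 × 0.00478 = $1,664.861094
Redhawk County: $348,297.3 × 0.0125 = $4,353.71625
Sagehill Unified SD: $348,297.3 × 0.01033 = $3,597.911109
Levies subtotal = $11,601.783063
After credit = $11,601.783063 − $1,268 = $10,333.783063
Total = $10,333.783063 + $180 = $10,513.783063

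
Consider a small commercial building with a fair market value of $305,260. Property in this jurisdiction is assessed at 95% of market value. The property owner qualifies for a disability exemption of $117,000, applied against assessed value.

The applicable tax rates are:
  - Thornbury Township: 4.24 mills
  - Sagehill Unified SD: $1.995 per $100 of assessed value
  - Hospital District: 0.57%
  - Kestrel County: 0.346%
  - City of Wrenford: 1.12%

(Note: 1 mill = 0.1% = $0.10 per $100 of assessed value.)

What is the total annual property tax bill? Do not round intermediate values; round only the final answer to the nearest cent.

$7,707.02

Assessed value = $305,260 × 0.95 = $289,997
Taxable value = $289,997 − $117,000 = $172,997
Thornbury Township: $172,997 × 0.00424 = $733.50728
Sagehill Unified SD: $172,997 × 0.01995 = $3,451.29015
Hospital District: $172,997 × 0.0057 = $986.0829
Kestrel County: $172,997 × 0.00346 = $598.56962
City of Wrenford: $172,997 × 0.0112 = $1,937.5664
Total = $7,707.01635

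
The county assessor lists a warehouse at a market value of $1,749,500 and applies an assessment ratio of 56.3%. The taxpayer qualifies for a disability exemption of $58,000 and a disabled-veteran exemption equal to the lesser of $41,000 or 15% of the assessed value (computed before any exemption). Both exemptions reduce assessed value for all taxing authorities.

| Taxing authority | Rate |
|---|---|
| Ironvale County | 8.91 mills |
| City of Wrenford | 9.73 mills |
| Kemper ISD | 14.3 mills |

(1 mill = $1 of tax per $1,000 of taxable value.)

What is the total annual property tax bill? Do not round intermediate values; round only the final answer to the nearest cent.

$29,183.80

Assessed value = $1,749,500 × 0.563 = $984,968.5
Disabled-veteran exemption = min($41,000, 15% × $984,968.5) = min($41,000, $147,745.275) = $41,000 (dollar cap binds)
Taxable value = $984,968.5 − $58,000 − $41,000 = $885,968.5
Ironvale County: $885,968.5 × 0.00891 = $7,893.979335
City of Wrenford: $885,968.5 × 0.00973 = $8,620.473505
Kemper ISD: $885,968.5 × 0.0143 = $12,669.34955
Total = $29,183.80239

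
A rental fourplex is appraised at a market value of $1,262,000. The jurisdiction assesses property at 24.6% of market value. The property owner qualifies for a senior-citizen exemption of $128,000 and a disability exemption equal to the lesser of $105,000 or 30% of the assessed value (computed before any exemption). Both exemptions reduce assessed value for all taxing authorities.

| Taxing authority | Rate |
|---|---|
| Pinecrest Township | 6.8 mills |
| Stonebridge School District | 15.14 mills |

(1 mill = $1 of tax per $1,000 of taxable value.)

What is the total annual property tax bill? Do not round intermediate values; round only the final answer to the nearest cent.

$1,959.60

Assessed value = $1,262,000 × 0.246 = $310,452
Disability exemption = min($105,000, 30% × $310,452) = min($105,000, $93,135.6) = $93,135.6 (percentage binds)
Taxable value = $310,452 − $128,000 − $93,135.6 = $89,316.4
Pinecrest Township: $89,316.4 × 0.0068 = $607.35152
Stonebridge School District: $89,316.4 × 0.01514 = $1,352.250296
Total = $1,959.601816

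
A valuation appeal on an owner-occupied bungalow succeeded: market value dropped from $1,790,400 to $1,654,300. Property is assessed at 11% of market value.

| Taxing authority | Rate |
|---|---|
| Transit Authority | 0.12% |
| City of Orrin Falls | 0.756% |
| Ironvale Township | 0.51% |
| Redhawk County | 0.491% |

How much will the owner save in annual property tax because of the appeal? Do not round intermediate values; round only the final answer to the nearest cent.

Old assessed value = $1,790,400 × 0.11 = $196,944
New assessed value = $1,654,300 × 0.11 = $181,973
Combined rate = 0.0012 + 0.00756 + 0.0051 + 0.00491 = 0.01877
Old tax = $196,944 × 0.01877 = $3,696.63888
New tax = $181,973 × 0.01877 = $3,415.63321
Reduction = $3,696.63888 − $3,415.63321 = $281.00567

$281.01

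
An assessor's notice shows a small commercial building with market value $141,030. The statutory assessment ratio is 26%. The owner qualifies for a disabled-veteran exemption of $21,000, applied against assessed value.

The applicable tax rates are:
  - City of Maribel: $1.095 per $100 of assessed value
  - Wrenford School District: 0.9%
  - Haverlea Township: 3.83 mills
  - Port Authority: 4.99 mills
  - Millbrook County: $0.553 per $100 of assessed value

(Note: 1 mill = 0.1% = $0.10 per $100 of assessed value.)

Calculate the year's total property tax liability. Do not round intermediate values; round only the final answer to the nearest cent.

Assessed value = $141,030 × 0.26 = $36,667.8
Taxable value = $36,667.8 − $21,000 = $15,667.8
City of Maribel: $15,667.8 × 0.01095 = $171.56241
Wrenford School District: $15,667.8 × 0.009 = $141.0102
Haverlea Township: $15,667.8 × 0.00383 = $60.007674
Port Authority: $15,667.8 × 0.00499 = $78.182322
Millbrook County: $15,667.8 × 0.00553 = $86.642934
Total = $537.40554

$537.41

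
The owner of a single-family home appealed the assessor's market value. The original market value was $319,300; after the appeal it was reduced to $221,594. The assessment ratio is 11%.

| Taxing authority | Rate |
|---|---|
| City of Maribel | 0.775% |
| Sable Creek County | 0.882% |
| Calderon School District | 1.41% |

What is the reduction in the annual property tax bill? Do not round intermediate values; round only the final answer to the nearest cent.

Old assessed value = $319,300 × 0.11 = $35,123
New assessed value = $221,594 × 0.11 = $24,375.34
Combined rate = 0.00775 + 0.00882 + 0.0141 = 0.03067
Old tax = $35,123 × 0.03067 = $1,077.22241
New tax = $24,375.34 × 0.03067 = $747.5916778
Reduction = $1,077.22241 − $747.5916778 = $329.6307322

$329.63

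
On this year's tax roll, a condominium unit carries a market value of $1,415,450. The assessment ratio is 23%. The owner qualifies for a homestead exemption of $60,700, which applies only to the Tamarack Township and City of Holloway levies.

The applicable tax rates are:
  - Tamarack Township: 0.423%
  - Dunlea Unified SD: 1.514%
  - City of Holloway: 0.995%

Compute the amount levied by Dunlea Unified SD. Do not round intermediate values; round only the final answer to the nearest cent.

Assessed value = $1,415,450 × 0.23 = $325,553.5
Dunlea Unified SD taxable value = $325,553.5 (exemption does not apply)
Dunlea Unified SD levy = $325,553.5 × 0.01514 = $4,928.87999

$4,928.88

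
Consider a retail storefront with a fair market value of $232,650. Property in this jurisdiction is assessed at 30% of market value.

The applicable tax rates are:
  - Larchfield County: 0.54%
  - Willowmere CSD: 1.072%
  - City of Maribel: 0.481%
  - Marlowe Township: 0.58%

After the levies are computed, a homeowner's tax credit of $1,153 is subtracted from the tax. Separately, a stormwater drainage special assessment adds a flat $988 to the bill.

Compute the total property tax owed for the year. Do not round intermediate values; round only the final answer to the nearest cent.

Assessed value = $232,650 × 0.3 = $69,795
Larchfield County: $69,795 × 0.0054 = $376.893
Willowmere CSD: $69,795 × 0.01072 = $748.2024
City of Maribel: $69,795 × 0.00481 = $335.71395
Marlowe Township: $69,795 × 0.0058 = $404.811
Levies subtotal = $1,865.62035
After credit = $1,865.62035 − $1,153 = $712.62035
Total = $712.62035 + $988 = $1,700.62035

$1,700.62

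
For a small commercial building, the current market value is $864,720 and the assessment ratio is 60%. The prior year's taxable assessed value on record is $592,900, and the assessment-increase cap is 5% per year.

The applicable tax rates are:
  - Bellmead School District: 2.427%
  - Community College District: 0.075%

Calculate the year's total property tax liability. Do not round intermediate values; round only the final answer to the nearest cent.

Uncapped assessed value = $864,720 × 0.6 = $518,832
Cap limit = $592,900 × 1.05 = $622,545
Taxable assessed value = min($518,832, $622,545) = $518,832 (cap does not bind)
Bellmead School District: $518,832 × 0.02427 = $12,592.05264
Community College District: $518,832 × 0.00075 = $389.124
Total = $12,981.17664

$12,981.18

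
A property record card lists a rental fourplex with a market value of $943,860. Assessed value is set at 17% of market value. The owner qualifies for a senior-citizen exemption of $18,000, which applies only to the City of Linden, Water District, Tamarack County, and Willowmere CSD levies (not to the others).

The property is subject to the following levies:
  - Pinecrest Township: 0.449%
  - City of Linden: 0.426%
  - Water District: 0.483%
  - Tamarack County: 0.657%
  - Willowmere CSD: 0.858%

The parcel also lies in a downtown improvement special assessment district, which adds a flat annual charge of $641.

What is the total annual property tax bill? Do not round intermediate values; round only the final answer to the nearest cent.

Assessed value = $943,860 × 0.17 = $160,456.2
Pinecrest Township: $160,456.2 × 0.00449 = $720.448338
City of Linden: ($160,456.2 − $18,000) × 0.00426 = $142,456.2 × 0.00426 = $606.863412
Water District: ($160,456.2 − $18,000) × 0.00483 = $142,456.2 × 0.00483 = $688.063446
Tamarack County: ($160,456.2 − $18,000) × 0.00657 = $142,456.2 × 0.00657 = $935.937234
Willowmere CSD: ($160,456.2 − $18,000) × 0.00858 = $142,456.2 × 0.00858 = $1,222.274196
Levies subtotal = $4,173.586626
Total = $4,173.586626 + $641 = $4,814.586626

$4,814.59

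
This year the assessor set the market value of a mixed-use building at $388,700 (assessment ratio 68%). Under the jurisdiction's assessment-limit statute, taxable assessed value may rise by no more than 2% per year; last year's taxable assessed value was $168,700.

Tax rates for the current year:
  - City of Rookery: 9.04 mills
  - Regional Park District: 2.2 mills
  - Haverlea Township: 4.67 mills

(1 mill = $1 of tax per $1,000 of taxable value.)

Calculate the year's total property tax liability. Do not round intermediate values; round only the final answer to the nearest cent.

$2,737.70

Uncapped assessed value = $388,700 × 0.68 = $264,316
Cap limit = $168,700 × 1.02 = $172,074
Taxable assessed value = min($264,316, $172,074) = $172,074 (cap binds)
City of Rookery: $172,074 × 0.00904 = $1,555.54896
Regional Park District: $172,074 × 0.0022 = $378.5628
Haverlea Township: $172,074 × 0.00467 = $803.58558
Total = $2,737.69734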